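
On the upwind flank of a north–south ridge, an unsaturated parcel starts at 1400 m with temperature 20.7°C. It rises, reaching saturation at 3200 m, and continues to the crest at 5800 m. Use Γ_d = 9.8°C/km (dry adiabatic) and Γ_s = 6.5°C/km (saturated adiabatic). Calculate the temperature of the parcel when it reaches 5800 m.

From 1400 m to 3200 m (dry): cools by 9.8 × 1.8 = 17.64°C, giving 3.06°C.
From 3200 m to 5800 m (saturated): cools by 6.5 × 2.6 = 16.9°C, giving -13.84°C.

-13.84°C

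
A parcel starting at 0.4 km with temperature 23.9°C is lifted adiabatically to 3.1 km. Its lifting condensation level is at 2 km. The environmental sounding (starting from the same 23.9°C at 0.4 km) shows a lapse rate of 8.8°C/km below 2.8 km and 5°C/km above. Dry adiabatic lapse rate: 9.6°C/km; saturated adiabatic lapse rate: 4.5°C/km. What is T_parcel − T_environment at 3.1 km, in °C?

Parcel:
  400–2000 m, dry: Δz = 1.6 km ⇒ ΔT = -15.36°C; T = 8.54°C
  2000–3100 m, saturated: Δz = 1.1 km ⇒ ΔT = -4.95°C; T = 3.59°C
Environment:
  400–2800 m, environment, lower layer: Δz = 2.4 km ⇒ ΔT = -21.12°C; T = 2.78°C
  2800–3100 m, environment, upper layer: Δz = 0.3 km ⇒ ΔT = -1.5°C; T = 1.28°C
T_parcel − T_env = 3.59 − 1.28 = +2.31°C

+2.31°C (parcel warmer than environment)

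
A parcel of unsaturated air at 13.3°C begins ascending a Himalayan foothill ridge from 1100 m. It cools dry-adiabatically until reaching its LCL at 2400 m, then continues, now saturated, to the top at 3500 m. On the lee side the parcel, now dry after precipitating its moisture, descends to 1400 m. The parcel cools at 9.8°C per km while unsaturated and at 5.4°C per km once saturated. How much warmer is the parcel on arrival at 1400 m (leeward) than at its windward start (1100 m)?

1100–2400 m, dry: Δz = 1.3 km ⇒ ΔT = -12.74°C; T = 0.56°C
2400–3500 m, saturated: Δz = 1.1 km ⇒ ΔT = -5.94°C; T = -5.38°C
3500–1400 m, dry descent: Δz = 2.1 km ⇒ ΔT = +20.58°C; T = 15.2°C
Net change vs windward start: 15.2 − 13.3 = +1.9°C

+1.9°C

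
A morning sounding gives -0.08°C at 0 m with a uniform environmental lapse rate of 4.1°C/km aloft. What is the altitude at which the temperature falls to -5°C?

Height above start = (-0.08 − (-5)) / 4.1 = 1.2 km
Altitude = 0 m + 1200 m = 1200 m

1200 m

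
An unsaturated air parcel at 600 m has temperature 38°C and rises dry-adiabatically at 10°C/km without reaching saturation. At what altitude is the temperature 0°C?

Height above start = (38 − 0) / 10 = 3.8 km
Altitude = 600 m + 3800 m = 4400 m

4400 m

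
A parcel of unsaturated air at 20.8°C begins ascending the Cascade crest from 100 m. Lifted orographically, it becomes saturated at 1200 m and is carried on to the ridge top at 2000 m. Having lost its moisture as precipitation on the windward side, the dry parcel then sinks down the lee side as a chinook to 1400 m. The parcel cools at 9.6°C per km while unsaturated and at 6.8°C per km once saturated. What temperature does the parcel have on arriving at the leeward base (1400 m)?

100 → 1200 m (dry, 9.6°C/km): ΔT = -9.6 × 1.1 = -10.56°C → T = 10.24°C
1200 → 2000 m (saturated, 6.8°C/km): ΔT = -6.8 × 0.8 = -5.44°C → T = 4.8°C
2000 → 1400 m (dry descent, 9.6°C/km): ΔT = +9.6 × 0.6 = +5.76°C → T = 10.56°C

10.56°C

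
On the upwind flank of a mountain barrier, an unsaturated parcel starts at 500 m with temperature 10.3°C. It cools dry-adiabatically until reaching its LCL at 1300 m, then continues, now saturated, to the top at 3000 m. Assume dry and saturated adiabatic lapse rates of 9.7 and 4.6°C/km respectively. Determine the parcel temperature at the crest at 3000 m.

-5.28°C

500 → 1300 m (dry, 9.7°C/km): ΔT = -9.7 × 0.8 = -7.76°C → T = 2.54°C
1300 → 3000 m (saturated, 4.6°C/km): ΔT = -4.6 × 1.7 = -7.82°C → T = -5.28°C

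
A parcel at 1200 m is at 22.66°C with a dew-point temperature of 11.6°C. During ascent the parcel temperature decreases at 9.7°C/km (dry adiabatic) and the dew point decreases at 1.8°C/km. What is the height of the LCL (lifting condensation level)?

T and T_d converge at 9.7 − 1.8 = 7.9°C per km
Height above start = (22.66 − 11.6) / 7.9 = 1.4 km
LCL altitude = 1200 m + 1400 m = 2600 m

2600 m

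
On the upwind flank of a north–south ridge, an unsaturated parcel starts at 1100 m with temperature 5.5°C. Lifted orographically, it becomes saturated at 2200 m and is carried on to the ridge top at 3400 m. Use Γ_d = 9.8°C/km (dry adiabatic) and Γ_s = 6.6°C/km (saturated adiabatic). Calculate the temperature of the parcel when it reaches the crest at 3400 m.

-13.2°C

From 1100 m to 2200 m (dry): cools by 9.8 × 1.1 = 10.78°C, giving -5.28°C.
From 2200 m to 3400 m (saturated): cools by 6.6 × 1.2 = 7.92°C, giving -13.2°C.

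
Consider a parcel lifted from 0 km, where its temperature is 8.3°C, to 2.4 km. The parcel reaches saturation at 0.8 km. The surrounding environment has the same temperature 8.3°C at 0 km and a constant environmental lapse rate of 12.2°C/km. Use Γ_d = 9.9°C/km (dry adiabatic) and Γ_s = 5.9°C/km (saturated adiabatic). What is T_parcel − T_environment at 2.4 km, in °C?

Parcel:
  From 0 m to 800 m (dry): cools by 9.9 × 0.8 = 7.92°C, giving 0.38°C.
  From 800 m to 2400 m (saturated): cools by 5.9 × 1.6 = 9.44°C, giving -9.06°C.
Environment:
  From 0 m to 2400 m (environment): cools by 12.2 × 2.4 = 29.28°C, giving -20.98°C.
T_parcel − T_env = -9.06 − (-20.98) = +11.92°C

+11.92°C (parcel warmer than environment)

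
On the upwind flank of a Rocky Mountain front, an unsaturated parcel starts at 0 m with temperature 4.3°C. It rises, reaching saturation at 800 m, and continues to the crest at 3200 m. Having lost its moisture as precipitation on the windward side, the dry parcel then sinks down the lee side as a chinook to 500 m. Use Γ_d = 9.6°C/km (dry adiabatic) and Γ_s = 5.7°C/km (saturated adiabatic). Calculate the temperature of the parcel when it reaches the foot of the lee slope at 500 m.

8.86°C

0–800 m, dry: Δz = 0.8 km ⇒ ΔT = -7.68°C; T = -3.38°C
800–3200 m, saturated: Δz = 2.4 km ⇒ ΔT = -13.68°C; T = -17.06°C
3200–500 m, dry descent: Δz = 2.7 km ⇒ ΔT = +25.92°C; T = 8.86°C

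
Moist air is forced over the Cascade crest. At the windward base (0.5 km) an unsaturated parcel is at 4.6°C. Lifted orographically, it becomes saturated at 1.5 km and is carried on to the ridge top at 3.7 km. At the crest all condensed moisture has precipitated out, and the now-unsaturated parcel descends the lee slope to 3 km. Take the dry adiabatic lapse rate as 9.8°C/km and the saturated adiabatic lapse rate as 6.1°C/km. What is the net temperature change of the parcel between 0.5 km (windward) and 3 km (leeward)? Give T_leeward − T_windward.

From 500 m to 1500 m (dry): cools by 9.8 × 1 = 9.8°C, giving -5.2°C.
From 1500 m to 3700 m (saturated): cools by 6.1 × 2.2 = 13.42°C, giving -18.62°C.
From 3700 m to 3000 m (dry descent): warms by 9.8 × 0.7 = 6.86°C, giving -11.76°C.
Net change vs windward start: -11.76 − 4.6 = -16.36°C

-16.36°C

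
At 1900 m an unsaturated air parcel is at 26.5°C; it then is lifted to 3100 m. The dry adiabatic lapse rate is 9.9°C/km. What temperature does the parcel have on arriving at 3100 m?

14.62°C

From 1900 m to 3100 m (dry adiabatic): cools by 9.9 × 1.2 = 11.88°C, giving 14.62°C.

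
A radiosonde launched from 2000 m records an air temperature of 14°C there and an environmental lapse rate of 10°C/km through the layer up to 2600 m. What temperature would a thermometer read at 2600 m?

8°C

Environmental to 2600 m: -10 × 0.6 km = -6°C, so T = 8°C.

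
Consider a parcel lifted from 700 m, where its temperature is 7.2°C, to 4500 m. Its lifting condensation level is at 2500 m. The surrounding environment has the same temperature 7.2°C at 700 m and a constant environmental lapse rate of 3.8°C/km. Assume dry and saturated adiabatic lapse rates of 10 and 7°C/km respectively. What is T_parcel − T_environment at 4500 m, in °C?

-17.56°C (parcel cooler than environment)

Parcel:
  700 → 2500 m (dry, 10°C/km): ΔT = -10 × 1.8 = -18°C → T = -10.8°C
  2500 → 4500 m (saturated, 7°C/km): ΔT = -7 × 2 = -14°C → T = -24.8°C
Environment:
  700 → 4500 m (environment, 3.8°C/km): ΔT = -3.8 × 3.8 = -14.44°C → T = -7.24°C
T_parcel − T_env = -24.8 − (-7.24) = -17.56°C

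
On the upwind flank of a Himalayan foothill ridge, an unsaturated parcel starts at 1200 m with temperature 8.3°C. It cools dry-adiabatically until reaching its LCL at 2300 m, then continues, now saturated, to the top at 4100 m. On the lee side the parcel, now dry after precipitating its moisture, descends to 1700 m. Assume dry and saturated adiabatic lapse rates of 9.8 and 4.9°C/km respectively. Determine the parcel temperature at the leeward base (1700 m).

Dry to 2300 m: -9.8 × 1.1 km = -10.78°C, so T = -2.48°C.
Saturated to 4100 m: -4.9 × 1.8 km = -8.82°C, so T = -11.3°C.
Dry descent to 1700 m: +9.8 × 2.4 km = +23.52°C, so T = 12.22°C.

12.22°C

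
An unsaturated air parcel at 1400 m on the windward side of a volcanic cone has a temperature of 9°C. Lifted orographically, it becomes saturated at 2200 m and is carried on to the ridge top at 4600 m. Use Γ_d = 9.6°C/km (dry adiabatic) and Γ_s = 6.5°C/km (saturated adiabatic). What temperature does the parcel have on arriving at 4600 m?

From 1400 m to 2200 m (dry): cools by 9.6 × 0.8 = 7.68°C, giving 1.32°C.
From 2200 m to 4600 m (saturated): cools by 6.5 × 2.4 = 15.6°C, giving -14.28°C.

-14.28°C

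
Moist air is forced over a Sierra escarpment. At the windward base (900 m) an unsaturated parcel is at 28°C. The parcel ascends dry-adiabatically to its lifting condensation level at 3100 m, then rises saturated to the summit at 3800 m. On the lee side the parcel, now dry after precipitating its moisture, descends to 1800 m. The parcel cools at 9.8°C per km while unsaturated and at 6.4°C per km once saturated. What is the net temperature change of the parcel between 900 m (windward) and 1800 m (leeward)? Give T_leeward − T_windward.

900–3100 m, dry: Δz = 2.2 km ⇒ ΔT = -21.56°C; T = 6.44°C
3100–3800 m, saturated: Δz = 0.7 km ⇒ ΔT = -4.48°C; T = 1.96°C
3800–1800 m, dry descent: Δz = 2 km ⇒ ΔT = +19.6°C; T = 21.56°C
Net change vs windward start: 21.56 − 28 = -6.44°C

-6.44°C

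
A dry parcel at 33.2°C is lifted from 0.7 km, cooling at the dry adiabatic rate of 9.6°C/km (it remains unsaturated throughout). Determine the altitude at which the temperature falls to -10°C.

5.2 km

Height above start = (33.2 − (-10)) / 9.6 = 4.5 km
Altitude = 700 m + 4500 m = 5200 m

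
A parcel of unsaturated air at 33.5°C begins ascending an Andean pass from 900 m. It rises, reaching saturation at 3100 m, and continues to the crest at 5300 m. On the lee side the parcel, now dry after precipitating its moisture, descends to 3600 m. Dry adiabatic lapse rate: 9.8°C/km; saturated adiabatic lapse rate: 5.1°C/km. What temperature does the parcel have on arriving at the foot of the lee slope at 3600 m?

17.38°C

900–3100 m, dry: Δz = 2.2 km ⇒ ΔT = -21.56°C; T = 11.94°C
3100–5300 m, saturated: Δz = 2.2 km ⇒ ΔT = -11.22°C; T = 0.72°C
5300–3600 m, dry descent: Δz = 1.7 km ⇒ ΔT = +16.66°C; T = 17.38°C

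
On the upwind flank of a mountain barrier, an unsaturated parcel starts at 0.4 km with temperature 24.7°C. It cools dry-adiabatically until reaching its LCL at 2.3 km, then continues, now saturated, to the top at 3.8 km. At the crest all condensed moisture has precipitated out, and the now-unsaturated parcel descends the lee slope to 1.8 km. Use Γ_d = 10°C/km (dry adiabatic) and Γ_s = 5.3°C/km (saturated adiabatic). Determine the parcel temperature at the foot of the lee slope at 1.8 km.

Dry to 2300 m: -10 × 1.9 km = -19°C, so T = 5.7°C.
Saturated to 3800 m: -5.3 × 1.5 km = -7.95°C, so T = -2.25°C.
Dry descent to 1800 m: +10 × 2 km = +20°C, so T = 17.75°C.

17.75°C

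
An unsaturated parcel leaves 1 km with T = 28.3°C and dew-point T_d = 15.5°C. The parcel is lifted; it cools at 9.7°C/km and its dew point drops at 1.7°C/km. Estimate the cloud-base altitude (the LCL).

T and T_d converge at 9.7 − 1.7 = 8°C per km
Height above start = (28.3 − 15.5) / 8 = 1.6 km
LCL altitude = 1000 m + 1600 m = 2600 m

2.6 km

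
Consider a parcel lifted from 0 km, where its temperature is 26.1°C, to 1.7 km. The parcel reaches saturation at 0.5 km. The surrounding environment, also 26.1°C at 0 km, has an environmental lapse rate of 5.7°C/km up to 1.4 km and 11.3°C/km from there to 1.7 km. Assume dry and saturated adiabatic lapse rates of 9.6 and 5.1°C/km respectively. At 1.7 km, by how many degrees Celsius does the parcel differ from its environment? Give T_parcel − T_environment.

Parcel:
  Dry to 500 m: -9.6 × 0.5 km = -4.8°C, so T = 21.3°C.
  Saturated to 1700 m: -5.1 × 1.2 km = -6.12°C, so T = 15.18°C.
Environment:
  Environment, lower layer to 1400 m: -5.7 × 1.4 km = -7.98°C, so T = 18.12°C.
  Environment, upper layer to 1700 m: -11.3 × 0.3 km = -3.39°C, so T = 14.73°C.
T_parcel − T_env = 15.18 − 14.73 = +0.45°C

+0.45°C (parcel warmer than environment)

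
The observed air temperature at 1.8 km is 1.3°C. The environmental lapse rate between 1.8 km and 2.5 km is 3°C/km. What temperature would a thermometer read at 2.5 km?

1800–2500 m, environmental: Δz = 0.7 km ⇒ ΔT = -2.1°C; T = -0.8°C

-0.8°C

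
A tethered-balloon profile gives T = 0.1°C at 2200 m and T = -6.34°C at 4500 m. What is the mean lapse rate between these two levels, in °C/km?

Γ = −ΔT/Δz = (0.1 − (-6.34)) / (4500 − 2200) m
  = 6.44°C / 2.3 km = 2.8°C/km

2.8°C/km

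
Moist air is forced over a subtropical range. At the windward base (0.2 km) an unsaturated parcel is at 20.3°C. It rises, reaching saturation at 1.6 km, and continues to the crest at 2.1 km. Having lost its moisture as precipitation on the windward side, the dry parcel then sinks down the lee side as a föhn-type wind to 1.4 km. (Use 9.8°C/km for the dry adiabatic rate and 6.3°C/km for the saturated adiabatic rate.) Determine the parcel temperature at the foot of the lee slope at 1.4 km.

200–1600 m, dry: Δz = 1.4 km ⇒ ΔT = -13.72°C; T = 6.58°C
1600–2100 m, saturated: Δz = 0.5 km ⇒ ΔT = -3.15°C; T = 3.43°C
2100–1400 m, dry descent: Δz = 0.7 km ⇒ ΔT = +6.86°C; T = 10.29°C

10.29°C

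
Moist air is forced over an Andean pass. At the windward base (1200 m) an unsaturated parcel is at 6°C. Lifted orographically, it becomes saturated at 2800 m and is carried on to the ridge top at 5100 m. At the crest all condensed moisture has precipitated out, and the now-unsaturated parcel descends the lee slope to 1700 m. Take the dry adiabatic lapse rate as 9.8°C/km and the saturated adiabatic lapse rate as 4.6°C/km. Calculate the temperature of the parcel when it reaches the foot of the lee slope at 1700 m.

13.06°C

1200 → 2800 m (dry, 9.8°C/km): ΔT = -9.8 × 1.6 = -15.68°C → T = -9.68°C
2800 → 5100 m (saturated, 4.6°C/km): ΔT = -4.6 × 2.3 = -10.58°C → T = -20.26°C
5100 → 1700 m (dry descent, 9.8°C/km): ΔT = +9.8 × 3.4 = +33.32°C → T = 13.06°C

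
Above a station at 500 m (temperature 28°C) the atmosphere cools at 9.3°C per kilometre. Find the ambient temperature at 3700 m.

500 → 3700 m (environmental, 9.3°C/km): ΔT = -9.3 × 3.2 = -29.76°C → T = -1.76°C

-1.76°C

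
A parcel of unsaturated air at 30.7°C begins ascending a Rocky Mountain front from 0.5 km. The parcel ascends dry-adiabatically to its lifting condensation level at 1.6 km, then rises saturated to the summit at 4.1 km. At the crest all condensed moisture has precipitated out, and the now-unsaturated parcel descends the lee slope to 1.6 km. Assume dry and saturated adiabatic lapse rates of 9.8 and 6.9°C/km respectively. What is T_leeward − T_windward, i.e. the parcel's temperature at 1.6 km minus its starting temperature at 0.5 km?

From 500 m to 1600 m (dry): cools by 9.8 × 1.1 = 10.78°C, giving 19.92°C.
From 1600 m to 4100 m (saturated): cools by 6.9 × 2.5 = 17.25°C, giving 2.67°C.
From 4100 m to 1600 m (dry descent): warms by 9.8 × 2.5 = 24.5°C, giving 27.17°C.
Net change vs windward start: 27.17 − 30.7 = -3.53°C

-3.53°C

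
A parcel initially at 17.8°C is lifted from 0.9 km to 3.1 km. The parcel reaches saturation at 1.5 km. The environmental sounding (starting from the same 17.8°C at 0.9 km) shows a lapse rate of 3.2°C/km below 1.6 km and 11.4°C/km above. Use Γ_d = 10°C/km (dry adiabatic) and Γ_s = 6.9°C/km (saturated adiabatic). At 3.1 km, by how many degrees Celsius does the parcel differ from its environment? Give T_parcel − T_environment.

Parcel:
  900–1500 m, dry: Δz = 0.6 km ⇒ ΔT = -6°C; T = 11.8°C
  1500–3100 m, saturated: Δz = 1.6 km ⇒ ΔT = -11.04°C; T = 0.76°C
Environment:
  900–1600 m, environment, lower layer: Δz = 0.7 km ⇒ ΔT = -2.24°C; T = 15.56°C
  1600–3100 m, environment, upper layer: Δz = 1.5 km ⇒ ΔT = -17.1°C; T = -1.54°C
T_parcel − T_env = 0.76 − (-1.54) = +2.3°C

+2.3°C (parcel warmer than environment)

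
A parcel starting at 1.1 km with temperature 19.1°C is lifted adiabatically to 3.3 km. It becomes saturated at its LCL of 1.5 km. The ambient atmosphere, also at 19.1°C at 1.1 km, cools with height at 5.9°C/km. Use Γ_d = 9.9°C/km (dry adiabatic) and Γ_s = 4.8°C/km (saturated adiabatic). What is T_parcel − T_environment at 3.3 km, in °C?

+0.38°C (parcel warmer than environment)

Parcel:
  1100 → 1500 m (dry, 9.9°C/km): ΔT = -9.9 × 0.4 = -3.96°C → T = 15.14°C
  1500 → 3300 m (saturated, 4.8°C/km): ΔT = -4.8 × 1.8 = -8.64°C → T = 6.5°C
Environment:
  1100 → 3300 m (environment, 5.9°C/km): ΔT = -5.9 × 2.2 = -12.98°C → T = 6.12°C
T_parcel − T_env = 6.5 − 6.12 = +0.38°C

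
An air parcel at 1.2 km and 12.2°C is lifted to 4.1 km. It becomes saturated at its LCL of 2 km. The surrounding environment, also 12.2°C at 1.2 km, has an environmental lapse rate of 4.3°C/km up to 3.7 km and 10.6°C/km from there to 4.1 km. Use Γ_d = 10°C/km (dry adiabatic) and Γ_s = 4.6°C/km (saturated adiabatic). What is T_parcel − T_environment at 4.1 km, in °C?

Parcel:
  Dry to 2000 m: -10 × 0.8 km = -8°C, so T = 4.2°C.
  Saturated to 4100 m: -4.6 × 2.1 km = -9.66°C, so T = -5.46°C.
Environment:
  Environment, lower layer to 3700 m: -4.3 × 2.5 km = -10.75°C, so T = 1.45°C.
  Environment, upper layer to 4100 m: -10.6 × 0.4 km = -4.24°C, so T = -2.79°C.
T_parcel − T_env = -5.46 − (-2.79) = -2.67°C

-2.67°C (parcel cooler than environment)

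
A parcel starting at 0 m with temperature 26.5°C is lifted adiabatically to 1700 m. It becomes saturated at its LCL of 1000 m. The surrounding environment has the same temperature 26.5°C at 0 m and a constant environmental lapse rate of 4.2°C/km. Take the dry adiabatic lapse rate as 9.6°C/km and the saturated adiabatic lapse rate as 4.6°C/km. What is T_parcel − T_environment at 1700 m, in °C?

Parcel:
  0–1000 m, dry: Δz = 1 km ⇒ ΔT = -9.6°C; T = 16.9°C
  1000–1700 m, saturated: Δz = 0.7 km ⇒ ΔT = -3.22°C; T = 13.68°C
Environment:
  0–1700 m, environment: Δz = 1.7 km ⇒ ΔT = -7.14°C; T = 19.36°C
T_parcel − T_env = 13.68 − 19.36 = -5.68°C

-5.68°C (parcel cooler than environment)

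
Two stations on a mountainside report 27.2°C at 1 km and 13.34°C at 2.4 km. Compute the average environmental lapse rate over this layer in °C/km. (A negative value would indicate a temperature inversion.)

9.9°C/km

Γ = −ΔT/Δz = (27.2 − 13.34) / (2400 − 1000) m
  = 13.86°C / 1.4 km = 9.9°C/km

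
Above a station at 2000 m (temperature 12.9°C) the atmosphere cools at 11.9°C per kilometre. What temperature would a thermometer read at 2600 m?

5.76°C

Environmental to 2600 m: -11.9 × 0.6 km = -7.14°C, so T = 5.76°C.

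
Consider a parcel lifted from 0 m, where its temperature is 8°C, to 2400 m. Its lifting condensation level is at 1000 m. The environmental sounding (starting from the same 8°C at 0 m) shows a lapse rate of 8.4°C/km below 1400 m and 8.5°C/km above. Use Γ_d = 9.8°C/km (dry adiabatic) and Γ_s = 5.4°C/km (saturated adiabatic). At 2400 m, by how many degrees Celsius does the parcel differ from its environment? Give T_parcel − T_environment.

+2.9°C (parcel warmer than environment)

Parcel:
  Dry to 1000 m: -9.8 × 1 km = -9.8°C, so T = -1.8°C.
  Saturated to 2400 m: -5.4 × 1.4 km = -7.56°C, so T = -9.36°C.
Environment:
  Environment, lower layer to 1400 m: -8.4 × 1.4 km = -11.76°C, so T = -3.76°C.
  Environment, upper layer to 2400 m: -8.5 × 1 km = -8.5°C, so T = -12.26°C.
T_parcel − T_env = -9.36 − (-12.26) = +2.9°C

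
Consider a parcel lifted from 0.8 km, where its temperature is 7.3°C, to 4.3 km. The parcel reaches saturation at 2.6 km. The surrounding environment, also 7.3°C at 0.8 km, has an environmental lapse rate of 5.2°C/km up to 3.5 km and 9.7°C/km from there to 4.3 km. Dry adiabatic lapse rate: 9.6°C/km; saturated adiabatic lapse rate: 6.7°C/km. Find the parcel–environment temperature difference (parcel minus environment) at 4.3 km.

Parcel:
  800–2600 m, dry: Δz = 1.8 km ⇒ ΔT = -17.28°C; T = -9.98°C
  2600–4300 m, saturated: Δz = 1.7 km ⇒ ΔT = -11.39°C; T = -21.37°C
Environment:
  800–3500 m, environment, lower layer: Δz = 2.7 km ⇒ ΔT = -14.04°C; T = -6.74°C
  3500–4300 m, environment, upper layer: Δz = 0.8 km ⇒ ΔT = -7.76°C; T = -14.5°C
T_parcel − T_env = -21.37 − (-14.5) = -6.87°C

-6.87°C (parcel cooler than environment)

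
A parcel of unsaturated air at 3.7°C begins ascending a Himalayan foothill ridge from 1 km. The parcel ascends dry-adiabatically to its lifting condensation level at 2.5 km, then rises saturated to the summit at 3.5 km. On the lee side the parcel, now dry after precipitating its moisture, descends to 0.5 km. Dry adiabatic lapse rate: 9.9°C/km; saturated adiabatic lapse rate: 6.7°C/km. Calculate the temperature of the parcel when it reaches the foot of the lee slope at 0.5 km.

11.85°C

1000–2500 m, dry: Δz = 1.5 km ⇒ ΔT = -14.85°C; T = -11.15°C
2500–3500 m, saturated: Δz = 1 km ⇒ ΔT = -6.7°C; T = -17.85°C
3500–500 m, dry descent: Δz = 3 km ⇒ ΔT = +29.7°C; T = 11.85°C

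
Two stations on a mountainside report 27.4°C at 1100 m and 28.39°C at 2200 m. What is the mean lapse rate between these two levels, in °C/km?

Γ = −ΔT/Δz = (27.4 − 28.39) / (2200 − 1100) m
  = -0.99°C / 1.1 km = -0.9°C/km

-0.9°C/km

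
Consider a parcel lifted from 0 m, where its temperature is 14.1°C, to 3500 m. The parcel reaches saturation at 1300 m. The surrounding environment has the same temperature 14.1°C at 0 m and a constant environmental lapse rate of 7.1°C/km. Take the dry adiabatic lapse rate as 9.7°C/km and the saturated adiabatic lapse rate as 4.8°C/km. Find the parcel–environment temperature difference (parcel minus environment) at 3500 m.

+1.68°C (parcel warmer than environment)

Parcel:
  0 → 1300 m (dry, 9.7°C/km): ΔT = -9.7 × 1.3 = -12.61°C → T = 1.49°C
  1300 → 3500 m (saturated, 4.8°C/km): ΔT = -4.8 × 2.2 = -10.56°C → T = -9.07°C
Environment:
  0 → 3500 m (environment, 7.1°C/km): ΔT = -7.1 × 3.5 = -24.85°C → T = -10.75°C
T_parcel − T_env = -9.07 − (-10.75) = +1.68°C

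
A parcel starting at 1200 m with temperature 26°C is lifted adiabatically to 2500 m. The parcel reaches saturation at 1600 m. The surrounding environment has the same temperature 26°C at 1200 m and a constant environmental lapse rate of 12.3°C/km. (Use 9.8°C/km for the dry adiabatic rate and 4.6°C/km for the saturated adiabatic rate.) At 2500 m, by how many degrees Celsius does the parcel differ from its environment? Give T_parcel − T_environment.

+7.93°C (parcel warmer than environment)

Parcel:
  1200 → 1600 m (dry, 9.8°C/km): ΔT = -9.8 × 0.4 = -3.92°C → T = 22.08°C
  1600 → 2500 m (saturated, 4.6°C/km): ΔT = -4.6 × 0.9 = -4.14°C → T = 17.94°C
Environment:
  1200 → 2500 m (environment, 12.3°C/km): ΔT = -12.3 × 1.3 = -15.99°C → T = 10.01°C
T_parcel − T_env = 17.94 − 10.01 = +7.93°C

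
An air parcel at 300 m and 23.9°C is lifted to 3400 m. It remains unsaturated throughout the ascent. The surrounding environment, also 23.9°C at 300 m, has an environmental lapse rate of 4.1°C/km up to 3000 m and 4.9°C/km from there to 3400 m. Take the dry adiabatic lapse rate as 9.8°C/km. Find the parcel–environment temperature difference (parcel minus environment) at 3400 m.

Parcel:
  300 → 3400 m (dry, 9.8°C/km): ΔT = -9.8 × 3.1 = -30.38°C → T = -6.48°C
Environment:
  300 → 3000 m (environment, lower layer, 4.1°C/km): ΔT = -4.1 × 2.7 = -11.07°C → T = 12.83°C
  3000 → 3400 m (environment, upper layer, 4.9°C/km): ΔT = -4.9 × 0.4 = -1.96°C → T = 10.87°C
T_parcel − T_env = -6.48 − 10.87 = -17.35°C

-17.35°C (parcel cooler than environment)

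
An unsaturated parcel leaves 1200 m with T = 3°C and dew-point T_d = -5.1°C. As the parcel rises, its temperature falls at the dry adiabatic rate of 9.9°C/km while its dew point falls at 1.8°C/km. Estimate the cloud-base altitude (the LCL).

2200 m

T and T_d converge at 9.9 − 1.8 = 8.1°C per km
Height above start = (3 − (-5.1)) / 8.1 = 1 km
LCL altitude = 1200 m + 1000 m = 2200 m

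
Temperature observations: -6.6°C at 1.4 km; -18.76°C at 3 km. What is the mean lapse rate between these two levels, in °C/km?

7.6°C/km

Γ = −ΔT/Δz = (-6.6 − (-18.76)) / (3000 − 1400) m
  = 12.16°C / 1.6 km = 7.6°C/km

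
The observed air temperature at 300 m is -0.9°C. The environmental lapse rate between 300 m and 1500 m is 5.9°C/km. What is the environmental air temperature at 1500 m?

300–1500 m, environmental: Δz = 1.2 km ⇒ ΔT = -7.08°C; T = -7.98°C

-7.98°C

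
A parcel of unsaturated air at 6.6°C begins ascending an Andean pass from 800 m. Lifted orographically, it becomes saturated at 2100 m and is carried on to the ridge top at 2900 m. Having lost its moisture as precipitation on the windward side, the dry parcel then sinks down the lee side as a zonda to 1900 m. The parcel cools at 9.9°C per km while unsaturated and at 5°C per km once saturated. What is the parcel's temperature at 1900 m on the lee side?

-0.37°C

Dry to 2100 m: -9.9 × 1.3 km = -12.87°C, so T = -6.27°C.
Saturated to 2900 m: -5 × 0.8 km = -4°C, so T = -10.27°C.
Dry descent to 1900 m: +9.9 × 1 km = +9.9°C, so T = -0.37°C.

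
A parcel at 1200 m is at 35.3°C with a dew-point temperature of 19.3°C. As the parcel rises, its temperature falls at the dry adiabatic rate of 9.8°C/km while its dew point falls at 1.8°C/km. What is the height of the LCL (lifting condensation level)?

T and T_d converge at 9.8 − 1.8 = 8°C per km
Height above start = (35.3 − 19.3) / 8 = 2 km
LCL altitude = 1200 m + 2000 m = 3200 m

3200 m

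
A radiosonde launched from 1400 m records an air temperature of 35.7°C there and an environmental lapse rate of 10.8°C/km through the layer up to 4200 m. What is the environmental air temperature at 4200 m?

5.46°C

Environmental to 4200 m: -10.8 × 2.8 km = -30.24°C, so T = 5.46°C.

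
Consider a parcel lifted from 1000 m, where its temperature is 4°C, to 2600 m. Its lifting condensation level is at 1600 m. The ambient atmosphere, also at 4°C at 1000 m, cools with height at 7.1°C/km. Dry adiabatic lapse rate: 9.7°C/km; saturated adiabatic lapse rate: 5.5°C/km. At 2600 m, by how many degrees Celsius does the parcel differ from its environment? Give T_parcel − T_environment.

Parcel:
  1000 → 1600 m (dry, 9.7°C/km): ΔT = -9.7 × 0.6 = -5.82°C → T = -1.82°C
  1600 → 2600 m (saturated, 5.5°C/km): ΔT = -5.5 × 1 = -5.5°C → T = -7.32°C
Environment:
  1000 → 2600 m (environment, 7.1°C/km): ΔT = -7.1 × 1.6 = -11.36°C → T = -7.36°C
T_parcel − T_env = -7.32 − (-7.36) = +0.04°C

+0.04°C (parcel warmer than environment)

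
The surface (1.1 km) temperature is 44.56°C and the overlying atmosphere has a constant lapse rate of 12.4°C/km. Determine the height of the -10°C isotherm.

Height above start = (44.56 − (-10)) / 12.4 = 4.4 km
Altitude = 1100 m + 4400 m = 5500 m

5.5 km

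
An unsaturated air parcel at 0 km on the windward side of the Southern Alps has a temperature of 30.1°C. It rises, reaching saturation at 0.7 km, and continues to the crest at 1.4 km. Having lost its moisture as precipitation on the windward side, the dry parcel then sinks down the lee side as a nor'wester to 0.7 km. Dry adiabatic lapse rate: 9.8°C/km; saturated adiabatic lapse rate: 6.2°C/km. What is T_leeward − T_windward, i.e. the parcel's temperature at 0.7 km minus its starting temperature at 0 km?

0 → 700 m (dry, 9.8°C/km): ΔT = -9.8 × 0.7 = -6.86°C → T = 23.24°C
700 → 1400 m (saturated, 6.2°C/km): ΔT = -6.2 × 0.7 = -4.34°C → T = 18.9°C
1400 → 700 m (dry descent, 9.8°C/km): ΔT = +9.8 × 0.7 = +6.86°C → T = 25.76°C
Net change vs windward start: 25.76 − 30.1 = -4.34°C

-4.34°C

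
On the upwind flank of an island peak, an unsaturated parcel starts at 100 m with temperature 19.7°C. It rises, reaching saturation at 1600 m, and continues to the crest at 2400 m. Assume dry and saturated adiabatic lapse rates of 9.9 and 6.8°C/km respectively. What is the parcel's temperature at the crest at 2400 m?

From 100 m to 1600 m (dry): cools by 9.9 × 1.5 = 14.85°C, giving 4.85°C.
From 1600 m to 2400 m (saturated): cools by 6.8 × 0.8 = 5.44°C, giving -0.59°C.

-0.59°C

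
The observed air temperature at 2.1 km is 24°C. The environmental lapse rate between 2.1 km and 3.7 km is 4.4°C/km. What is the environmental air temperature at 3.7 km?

2100–3700 m, environmental: Δz = 1.6 km ⇒ ΔT = -7.04°C; T = 16.96°C

16.96°C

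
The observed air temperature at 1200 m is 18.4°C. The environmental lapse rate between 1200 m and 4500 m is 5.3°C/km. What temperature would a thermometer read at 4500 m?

0.91°C

From 1200 m to 4500 m (environmental): cools by 5.3 × 3.3 = 17.49°C, giving 0.91°C.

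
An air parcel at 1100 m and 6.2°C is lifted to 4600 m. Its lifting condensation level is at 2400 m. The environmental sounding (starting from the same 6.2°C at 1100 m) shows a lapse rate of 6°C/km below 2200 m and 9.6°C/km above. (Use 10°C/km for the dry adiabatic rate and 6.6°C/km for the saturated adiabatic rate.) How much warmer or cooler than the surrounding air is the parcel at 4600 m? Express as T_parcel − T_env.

Parcel:
  1100–2400 m, dry: Δz = 1.3 km ⇒ ΔT = -13°C; T = -6.8°C
  2400–4600 m, saturated: Δz = 2.2 km ⇒ ΔT = -14.52°C; T = -21.32°C
Environment:
  1100–2200 m, environment, lower layer: Δz = 1.1 km ⇒ ΔT = -6.6°C; T = -0.4°C
  2200–4600 m, environment, upper layer: Δz = 2.4 km ⇒ ΔT = -23.04°C; T = -23.44°C
T_parcel − T_env = -21.32 − (-23.44) = +2.12°C

+2.12°C (parcel warmer than environment)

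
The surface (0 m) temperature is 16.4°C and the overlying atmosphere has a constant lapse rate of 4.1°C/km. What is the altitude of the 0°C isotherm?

4000 m

Height above start = (16.4 − 0) / 4.1 = 4 km
Altitude = 0 m + 4000 m = 4000 m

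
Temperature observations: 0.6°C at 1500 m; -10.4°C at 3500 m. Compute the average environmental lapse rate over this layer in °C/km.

5.5°C/km

Γ = −ΔT/Δz = (0.6 − (-10.4)) / (3500 − 1500) m
  = 11°C / 2 km = 5.5°C/km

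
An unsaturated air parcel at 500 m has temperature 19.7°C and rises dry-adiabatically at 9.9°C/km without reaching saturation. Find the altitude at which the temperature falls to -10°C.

3500 m

Height above start = (19.7 − (-10)) / 9.9 = 3 km
Altitude = 500 m + 3000 m = 3500 m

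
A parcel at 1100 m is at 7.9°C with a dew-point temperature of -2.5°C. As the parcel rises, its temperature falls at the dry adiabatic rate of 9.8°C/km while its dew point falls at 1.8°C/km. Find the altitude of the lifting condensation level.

2400 m

T and T_d converge at 9.8 − 1.8 = 8°C per km
Height above start = (7.9 − (-2.5)) / 8 = 1.3 km
LCL altitude = 1100 m + 1300 m = 2400 m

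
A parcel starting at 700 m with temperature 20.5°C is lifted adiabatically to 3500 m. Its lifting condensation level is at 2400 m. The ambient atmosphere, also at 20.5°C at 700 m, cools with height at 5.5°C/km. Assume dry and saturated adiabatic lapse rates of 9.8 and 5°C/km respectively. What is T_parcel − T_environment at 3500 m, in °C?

-6.76°C (parcel cooler than environment)

Parcel:
  700–2400 m, dry: Δz = 1.7 km ⇒ ΔT = -16.66°C; T = 3.84°C
  2400–3500 m, saturated: Δz = 1.1 km ⇒ ΔT = -5.5°C; T = -1.66°C
Environment:
  700–3500 m, environment: Δz = 2.8 km ⇒ ΔT = -15.4°C; T = 5.1°C
T_parcel − T_env = -1.66 − 5.1 = -6.76°C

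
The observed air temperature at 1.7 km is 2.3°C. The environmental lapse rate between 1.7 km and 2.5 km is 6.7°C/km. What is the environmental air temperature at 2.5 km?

From 1700 m to 2500 m (environmental): cools by 6.7 × 0.8 = 5.36°C, giving -3.06°C.

-3.06°C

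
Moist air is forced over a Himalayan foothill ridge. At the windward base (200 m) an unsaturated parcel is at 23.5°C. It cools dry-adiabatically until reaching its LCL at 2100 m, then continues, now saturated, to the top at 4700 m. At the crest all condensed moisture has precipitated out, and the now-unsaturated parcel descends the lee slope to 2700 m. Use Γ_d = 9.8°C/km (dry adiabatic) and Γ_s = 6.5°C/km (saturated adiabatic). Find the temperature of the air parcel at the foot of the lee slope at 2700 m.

7.58°C

200 → 2100 m (dry, 9.8°C/km): ΔT = -9.8 × 1.9 = -18.62°C → T = 4.88°C
2100 → 4700 m (saturated, 6.5°C/km): ΔT = -6.5 × 2.6 = -16.9°C → T = -12.02°C
4700 → 2700 m (dry descent, 9.8°C/km): ΔT = +9.8 × 2 = +19.6°C → T = 7.58°C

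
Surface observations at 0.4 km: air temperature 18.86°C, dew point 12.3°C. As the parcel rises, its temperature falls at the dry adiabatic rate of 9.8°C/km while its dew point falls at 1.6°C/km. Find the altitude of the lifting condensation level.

T and T_d converge at 9.8 − 1.6 = 8.2°C per km
Height above start = (18.86 − 12.3) / 8.2 = 0.8 km
LCL altitude = 400 m + 800 m = 1200 m

1.2 km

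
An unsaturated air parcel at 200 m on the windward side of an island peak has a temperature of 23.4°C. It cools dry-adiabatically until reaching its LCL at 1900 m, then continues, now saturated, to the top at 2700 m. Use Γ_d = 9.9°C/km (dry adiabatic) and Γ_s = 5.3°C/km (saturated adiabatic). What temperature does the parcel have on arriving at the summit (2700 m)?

2.33°C

From 200 m to 1900 m (dry): cools by 9.9 × 1.7 = 16.83°C, giving 6.57°C.
From 1900 m to 2700 m (saturated): cools by 5.3 × 0.8 = 4.24°C, giving 2.33°C.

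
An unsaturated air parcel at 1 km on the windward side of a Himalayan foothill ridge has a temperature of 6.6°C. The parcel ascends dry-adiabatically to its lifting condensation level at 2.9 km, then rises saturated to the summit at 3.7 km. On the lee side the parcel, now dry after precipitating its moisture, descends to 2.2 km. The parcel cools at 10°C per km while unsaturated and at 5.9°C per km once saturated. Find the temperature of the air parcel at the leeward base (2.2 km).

1000 → 2900 m (dry, 10°C/km): ΔT = -10 × 1.9 = -19°C → T = -12.4°C
2900 → 3700 m (saturated, 5.9°C/km): ΔT = -5.9 × 0.8 = -4.72°C → T = -17.12°C
3700 → 2200 m (dry descent, 10°C/km): ΔT = +10 × 1.5 = +15°C → T = -2.12°C

-2.12°C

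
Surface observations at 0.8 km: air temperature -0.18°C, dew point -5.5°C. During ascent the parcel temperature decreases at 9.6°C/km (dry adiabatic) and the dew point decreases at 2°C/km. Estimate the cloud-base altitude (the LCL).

T and T_d converge at 9.6 − 2 = 7.6°C per km
Height above start = (-0.18 − (-5.5)) / 7.6 = 0.7 km
LCL altitude = 800 m + 700 m = 1500 m

1.5 km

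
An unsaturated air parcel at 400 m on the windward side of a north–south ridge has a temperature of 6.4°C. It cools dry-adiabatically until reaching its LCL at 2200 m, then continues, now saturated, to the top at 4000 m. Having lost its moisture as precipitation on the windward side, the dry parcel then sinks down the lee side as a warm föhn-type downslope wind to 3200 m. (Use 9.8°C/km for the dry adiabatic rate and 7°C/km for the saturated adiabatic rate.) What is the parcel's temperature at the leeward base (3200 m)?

Dry to 2200 m: -9.8 × 1.8 km = -17.64°C, so T = -11.24°C.
Saturated to 4000 m: -7 × 1.8 km = -12.6°C, so T = -23.84°C.
Dry descent to 3200 m: +9.8 × 0.8 km = +7.84°C, so T = -16°C.

-16°C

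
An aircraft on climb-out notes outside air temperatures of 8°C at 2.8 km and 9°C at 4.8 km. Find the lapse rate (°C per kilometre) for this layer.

-0.5°C/km

Γ = −ΔT/Δz = (8 − 9) / (4800 − 2800) m
  = -1°C / 2 km = -0.5°C/km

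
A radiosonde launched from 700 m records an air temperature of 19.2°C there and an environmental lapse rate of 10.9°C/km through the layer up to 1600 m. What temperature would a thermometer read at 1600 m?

9.39°C

700 → 1600 m (environmental, 10.9°C/km): ΔT = -10.9 × 0.9 = -9.81°C → T = 9.39°C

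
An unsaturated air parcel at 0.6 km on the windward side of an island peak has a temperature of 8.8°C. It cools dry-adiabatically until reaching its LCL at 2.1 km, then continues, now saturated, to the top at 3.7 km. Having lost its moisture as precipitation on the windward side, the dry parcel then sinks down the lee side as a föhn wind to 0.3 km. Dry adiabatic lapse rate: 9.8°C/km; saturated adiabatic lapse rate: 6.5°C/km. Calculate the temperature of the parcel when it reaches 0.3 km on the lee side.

17.02°C

Dry to 2100 m: -9.8 × 1.5 km = -14.7°C, so T = -5.9°C.
Saturated to 3700 m: -6.5 × 1.6 km = -10.4°C, so T = -16.3°C.
Dry descent to 300 m: +9.8 × 3.4 km = +33.32°C, so T = 17.02°C.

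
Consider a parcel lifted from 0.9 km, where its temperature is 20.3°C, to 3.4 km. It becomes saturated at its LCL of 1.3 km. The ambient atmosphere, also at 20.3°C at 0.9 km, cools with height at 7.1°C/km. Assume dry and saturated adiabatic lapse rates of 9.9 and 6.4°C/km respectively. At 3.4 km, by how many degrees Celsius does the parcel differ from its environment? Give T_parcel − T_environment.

+0.35°C (parcel warmer than environment)

Parcel:
  900–1300 m, dry: Δz = 0.4 km ⇒ ΔT = -3.96°C; T = 16.34°C
  1300–3400 m, saturated: Δz = 2.1 km ⇒ ΔT = -13.44°C; T = 2.9°C
Environment:
  900–3400 m, environment: Δz = 2.5 km ⇒ ΔT = -17.75°C; T = 2.55°C
T_parcel − T_env = 2.9 − 2.55 = +0.35°C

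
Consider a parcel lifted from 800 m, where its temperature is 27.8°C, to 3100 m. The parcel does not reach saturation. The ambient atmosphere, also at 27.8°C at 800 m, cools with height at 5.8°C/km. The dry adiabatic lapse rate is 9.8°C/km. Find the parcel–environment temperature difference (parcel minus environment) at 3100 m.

-9.2°C (parcel cooler than environment)

Parcel:
  800 → 3100 m (dry, 9.8°C/km): ΔT = -9.8 × 2.3 = -22.54°C → T = 5.26°C
Environment:
  800 → 3100 m (environment, 5.8°C/km): ΔT = -5.8 × 2.3 = -13.34°C → T = 14.46°C
T_parcel − T_env = 5.26 − 14.46 = -9.2°C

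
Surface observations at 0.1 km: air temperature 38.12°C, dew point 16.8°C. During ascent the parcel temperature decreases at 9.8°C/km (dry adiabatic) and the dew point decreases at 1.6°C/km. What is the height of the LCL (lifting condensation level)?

2.7 km

T and T_d converge at 9.8 − 1.6 = 8.2°C per km
Height above start = (38.12 − 16.8) / 8.2 = 2.6 km
LCL altitude = 100 m + 2600 m = 2700 m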